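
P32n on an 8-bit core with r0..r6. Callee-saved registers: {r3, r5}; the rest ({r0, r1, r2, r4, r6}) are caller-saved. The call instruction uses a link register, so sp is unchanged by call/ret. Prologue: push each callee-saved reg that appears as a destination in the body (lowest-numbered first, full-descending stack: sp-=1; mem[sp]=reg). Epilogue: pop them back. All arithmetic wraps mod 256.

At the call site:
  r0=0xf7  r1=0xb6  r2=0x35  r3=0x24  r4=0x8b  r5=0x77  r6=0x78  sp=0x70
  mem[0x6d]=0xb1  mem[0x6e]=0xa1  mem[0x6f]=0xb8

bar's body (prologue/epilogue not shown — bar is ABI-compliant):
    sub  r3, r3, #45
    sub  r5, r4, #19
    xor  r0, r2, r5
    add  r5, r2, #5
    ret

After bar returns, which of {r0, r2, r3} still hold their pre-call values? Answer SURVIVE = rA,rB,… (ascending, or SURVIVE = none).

SURVIVE = r2,r3

prologue: push r3 -> mem[0x6f]=0x24, sp=0x6f
prologue: push r5 -> mem[0x6e]=0x77, sp=0x6e
body[0] sub  r3, r3, #45 -> r3=0xf7
body[1] sub  r5, r4, #19 -> r5=0x78
body[2] xor  r0, r2, r5 -> r0=0x4d
body[3] add  r5, r2, #5 -> r5=0x3a
epilogue: pop r5=0x77, sp=0x6f
epilogue: pop r3=0x24, sp=0x70
r0: caller-saved, written=True
r2: caller-saved, written=False
r3: callee-saved, written=True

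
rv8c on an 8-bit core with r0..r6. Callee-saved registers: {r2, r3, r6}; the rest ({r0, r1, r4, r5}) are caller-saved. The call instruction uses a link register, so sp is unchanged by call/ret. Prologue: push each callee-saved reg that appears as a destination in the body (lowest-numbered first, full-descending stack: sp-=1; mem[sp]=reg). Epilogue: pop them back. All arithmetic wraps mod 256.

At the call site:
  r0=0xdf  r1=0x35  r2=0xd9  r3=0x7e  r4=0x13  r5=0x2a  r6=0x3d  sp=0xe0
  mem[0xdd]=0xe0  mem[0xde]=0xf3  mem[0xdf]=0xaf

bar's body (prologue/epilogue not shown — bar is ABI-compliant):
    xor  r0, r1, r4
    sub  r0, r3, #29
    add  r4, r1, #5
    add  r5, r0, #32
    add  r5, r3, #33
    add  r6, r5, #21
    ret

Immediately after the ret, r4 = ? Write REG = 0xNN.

prologue: push r6 → mem[0xdf]=0x3d, sp=0xdf
body[0] xor  r0, r1, r4 → r0=0x26
body[1] sub  r0, r3, #29 → r0=0x61
body[2] add  r4, r1, #5 → r4=0x3a
body[3] add  r5, r0, #32 → r5=0x81
body[4] add  r5, r3, #33 → r5=0x9f
body[5] add  r6, r5, #21 → r6=0xb4
epilogue: pop r6=0x3d, sp=0xe0
r4 is caller-saved → body value

REG = 0x3a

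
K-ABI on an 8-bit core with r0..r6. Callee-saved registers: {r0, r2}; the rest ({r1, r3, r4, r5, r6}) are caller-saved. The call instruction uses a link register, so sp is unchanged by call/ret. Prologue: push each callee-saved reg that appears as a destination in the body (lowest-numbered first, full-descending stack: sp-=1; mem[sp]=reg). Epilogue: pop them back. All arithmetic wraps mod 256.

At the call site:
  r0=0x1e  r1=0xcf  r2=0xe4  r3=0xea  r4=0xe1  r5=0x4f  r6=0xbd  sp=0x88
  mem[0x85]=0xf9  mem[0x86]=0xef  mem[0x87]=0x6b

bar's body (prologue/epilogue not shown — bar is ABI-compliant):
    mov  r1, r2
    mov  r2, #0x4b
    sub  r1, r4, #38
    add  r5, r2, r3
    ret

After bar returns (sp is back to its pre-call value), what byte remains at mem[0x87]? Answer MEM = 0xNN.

MEM = 0xe4

prologue: push r2 -> mem[0x87]=0xe4, sp=0x87
body[0] mov  r1, r2 -> r1=0xe4
body[1] mov  r2, #0x4b -> r2=0x4b
body[2] sub  r1, r4, #38 -> r1=0xbb
body[3] add  r5, r2, r3 -> r5=0x35
epilogue: pop r2=0xe4, sp=0x88
prologue pushed ['r2'] at ['0x87']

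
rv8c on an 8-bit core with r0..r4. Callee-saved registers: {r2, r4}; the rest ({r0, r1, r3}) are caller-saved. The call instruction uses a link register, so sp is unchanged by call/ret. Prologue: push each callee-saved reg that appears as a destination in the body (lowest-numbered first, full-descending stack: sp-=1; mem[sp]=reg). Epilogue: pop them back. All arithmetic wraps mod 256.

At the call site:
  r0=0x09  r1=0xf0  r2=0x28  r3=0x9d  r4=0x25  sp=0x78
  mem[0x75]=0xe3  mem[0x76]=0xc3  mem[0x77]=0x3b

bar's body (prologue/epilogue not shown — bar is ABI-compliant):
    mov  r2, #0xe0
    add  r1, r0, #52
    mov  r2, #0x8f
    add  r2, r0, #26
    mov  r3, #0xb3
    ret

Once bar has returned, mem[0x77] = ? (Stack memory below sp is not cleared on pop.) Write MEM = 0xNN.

prologue: push r2 → mem[0x77]=0x28, sp=0x77
body[0] mov  r2, #0xe0 → r2=0xe0
body[1] add  r1, r0, #52 → r1=0x3d
body[2] mov  r2, #0x8f → r2=0x8f
body[3] add  r2, r0, #26 → r2=0x23
body[4] mov  r3, #0xb3 → r3=0xb3
epilogue: pop r2=0x28, sp=0x78
prologue pushed ['r2'] at ['0x77']

MEM = 0x28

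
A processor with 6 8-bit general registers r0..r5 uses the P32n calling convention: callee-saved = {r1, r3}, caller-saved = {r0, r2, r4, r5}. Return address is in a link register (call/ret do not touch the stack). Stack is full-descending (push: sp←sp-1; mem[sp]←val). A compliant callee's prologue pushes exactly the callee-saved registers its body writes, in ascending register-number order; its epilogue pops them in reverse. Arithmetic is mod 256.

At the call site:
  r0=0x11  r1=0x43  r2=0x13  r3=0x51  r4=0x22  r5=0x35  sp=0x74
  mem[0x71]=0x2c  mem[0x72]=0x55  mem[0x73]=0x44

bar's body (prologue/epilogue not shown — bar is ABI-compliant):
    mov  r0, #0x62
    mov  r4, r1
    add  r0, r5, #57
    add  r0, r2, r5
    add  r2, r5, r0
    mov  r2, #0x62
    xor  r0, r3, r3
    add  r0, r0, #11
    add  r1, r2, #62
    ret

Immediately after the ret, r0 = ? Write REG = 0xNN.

REG = 0x0b

prologue: push r1 -> mem[0x73]=0x43, sp=0x73
body[0] mov  r0, #0x62 -> r0=0x62
body[1] mov  r4, r1 -> r4=0x43
body[2] add  r0, r5, #57 -> r0=0x6e
body[3] add  r0, r2, r5 -> r0=0x48
body[4] add  r2, r5, r0 -> r2=0x7d
body[5] mov  r2, #0x62 -> r2=0x62
body[6] xor  r0, r3, r3 -> r0=0x00
body[7] add  r0, r0, #11 -> r0=0x0b
body[8] add  r1, r2, #62 -> r1=0xa0
epilogue: pop r1=0x43, sp=0x74
r0 is caller-saved -> body value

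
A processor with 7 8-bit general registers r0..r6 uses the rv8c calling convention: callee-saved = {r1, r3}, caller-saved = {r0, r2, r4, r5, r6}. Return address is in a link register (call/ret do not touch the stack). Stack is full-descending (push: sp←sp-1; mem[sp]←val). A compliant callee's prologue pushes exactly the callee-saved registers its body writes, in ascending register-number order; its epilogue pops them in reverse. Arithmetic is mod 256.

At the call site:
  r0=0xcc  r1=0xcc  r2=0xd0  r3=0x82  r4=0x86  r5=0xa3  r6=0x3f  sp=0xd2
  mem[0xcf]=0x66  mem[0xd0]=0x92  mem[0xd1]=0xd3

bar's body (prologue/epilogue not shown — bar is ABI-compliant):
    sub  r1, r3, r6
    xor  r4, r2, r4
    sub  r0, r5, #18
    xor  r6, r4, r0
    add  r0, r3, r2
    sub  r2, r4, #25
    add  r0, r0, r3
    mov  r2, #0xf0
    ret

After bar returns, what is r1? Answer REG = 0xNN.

REG = 0xcc

prologue: push r1 → mem[0xd1]=0xcc, sp=0xd1
body[0] sub  r1, r3, r6 → r1=0x43
body[1] xor  r4, r2, r4 → r4=0x56
body[2] sub  r0, r5, #18 → r0=0x91
body[3] xor  r6, r4, r0 → r6=0xc7
body[4] add  r0, r3, r2 → r0=0x52
body[5] sub  r2, r4, #25 → r2=0x3d
body[6] add  r0, r0, r3 → r0=0xd4
body[7] mov  r2, #0xf0 → r2=0xf0
epilogue: pop r1=0xcc, sp=0xd2
r1 is callee-saved → restored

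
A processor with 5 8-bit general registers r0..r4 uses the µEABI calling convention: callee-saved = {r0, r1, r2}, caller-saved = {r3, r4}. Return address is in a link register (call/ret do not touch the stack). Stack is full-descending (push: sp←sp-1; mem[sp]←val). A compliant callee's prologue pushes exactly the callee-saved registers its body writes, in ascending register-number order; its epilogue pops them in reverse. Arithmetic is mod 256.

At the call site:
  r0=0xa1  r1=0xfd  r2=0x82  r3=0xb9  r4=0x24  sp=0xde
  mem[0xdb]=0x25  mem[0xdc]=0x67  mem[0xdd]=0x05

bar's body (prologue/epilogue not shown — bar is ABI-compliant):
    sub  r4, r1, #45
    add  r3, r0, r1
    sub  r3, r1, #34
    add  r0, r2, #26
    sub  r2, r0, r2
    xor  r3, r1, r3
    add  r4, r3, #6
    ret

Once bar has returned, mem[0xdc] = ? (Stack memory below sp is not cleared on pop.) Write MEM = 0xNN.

prologue: push r0 → mem[0xdd]=0xa1, sp=0xdd
prologue: push r2 → mem[0xdc]=0x82, sp=0xdc
body[0] sub  r4, r1, #45 → r4=0xd0
body[1] add  r3, r0, r1 → r3=0x9e
body[2] sub  r3, r1, #34 → r3=0xdb
body[3] add  r0, r2, #26 → r0=0x9c
body[4] sub  r2, r0, r2 → r2=0x1a
body[5] xor  r3, r1, r3 → r3=0x26
body[6] add  r4, r3, #6 → r4=0x2c
epilogue: pop r2=0x82, sp=0xdd
epilogue: pop r0=0xa1, sp=0xde
prologue pushed ['r0', 'r2'] at ['0xdd', '0xdc']

MEM = 0x82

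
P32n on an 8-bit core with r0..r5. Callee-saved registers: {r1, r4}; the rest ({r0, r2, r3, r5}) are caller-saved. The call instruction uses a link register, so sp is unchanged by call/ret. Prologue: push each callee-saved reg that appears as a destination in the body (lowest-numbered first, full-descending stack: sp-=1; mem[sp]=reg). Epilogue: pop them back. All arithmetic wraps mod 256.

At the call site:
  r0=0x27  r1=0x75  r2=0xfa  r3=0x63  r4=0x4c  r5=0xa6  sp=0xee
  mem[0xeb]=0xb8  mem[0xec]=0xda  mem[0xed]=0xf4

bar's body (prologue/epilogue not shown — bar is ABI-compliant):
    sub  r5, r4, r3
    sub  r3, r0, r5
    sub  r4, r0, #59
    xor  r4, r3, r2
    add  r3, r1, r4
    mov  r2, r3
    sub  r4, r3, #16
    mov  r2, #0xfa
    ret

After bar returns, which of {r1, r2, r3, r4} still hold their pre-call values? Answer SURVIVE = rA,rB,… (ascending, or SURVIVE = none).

prologue: push r4 -> mem[0xed]=0x4c, sp=0xed
body[0] sub  r5, r4, r3 -> r5=0xe9
body[1] sub  r3, r0, r5 -> r3=0x3e
body[2] sub  r4, r0, #59 -> r4=0xec
body[3] xor  r4, r3, r2 -> r4=0xc4
body[4] add  r3, r1, r4 -> r3=0x39
body[5] mov  r2, r3 -> r2=0x39
body[6] sub  r4, r3, #16 -> r4=0x29
body[7] mov  r2, #0xfa -> r2=0xfa
epilogue: pop r4=0x4c, sp=0xee
r1: callee-saved, written=False
r2: caller-saved, written=True
r3: caller-saved, written=True
r4: callee-saved, written=True

SURVIVE = r1,r2,r4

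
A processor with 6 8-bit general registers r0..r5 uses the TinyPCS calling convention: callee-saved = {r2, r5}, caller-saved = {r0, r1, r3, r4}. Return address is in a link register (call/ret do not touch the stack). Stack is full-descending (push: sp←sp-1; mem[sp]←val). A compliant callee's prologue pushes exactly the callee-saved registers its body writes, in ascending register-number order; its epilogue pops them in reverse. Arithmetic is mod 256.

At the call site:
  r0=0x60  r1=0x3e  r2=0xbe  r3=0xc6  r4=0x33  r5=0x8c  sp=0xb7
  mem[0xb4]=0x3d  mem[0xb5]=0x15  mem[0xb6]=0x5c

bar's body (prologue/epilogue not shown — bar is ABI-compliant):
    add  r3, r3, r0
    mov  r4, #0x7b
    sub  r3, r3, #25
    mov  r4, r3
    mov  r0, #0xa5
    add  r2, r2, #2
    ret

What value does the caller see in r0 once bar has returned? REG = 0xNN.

prologue: push r2 → mem[0xb6]=0xbe, sp=0xb6
body[0] add  r3, r3, r0 → r3=0x26
body[1] mov  r4, #0x7b → r4=0x7b
body[2] sub  r3, r3, #25 → r3=0x0d
body[3] mov  r4, r3 → r4=0x0d
body[4] mov  r0, #0xa5 → r0=0xa5
body[5] add  r2, r2, #2 → r2=0xc0
epilogue: pop r2=0xbe, sp=0xb7
r0 is caller-saved → body value

REG = 0xa5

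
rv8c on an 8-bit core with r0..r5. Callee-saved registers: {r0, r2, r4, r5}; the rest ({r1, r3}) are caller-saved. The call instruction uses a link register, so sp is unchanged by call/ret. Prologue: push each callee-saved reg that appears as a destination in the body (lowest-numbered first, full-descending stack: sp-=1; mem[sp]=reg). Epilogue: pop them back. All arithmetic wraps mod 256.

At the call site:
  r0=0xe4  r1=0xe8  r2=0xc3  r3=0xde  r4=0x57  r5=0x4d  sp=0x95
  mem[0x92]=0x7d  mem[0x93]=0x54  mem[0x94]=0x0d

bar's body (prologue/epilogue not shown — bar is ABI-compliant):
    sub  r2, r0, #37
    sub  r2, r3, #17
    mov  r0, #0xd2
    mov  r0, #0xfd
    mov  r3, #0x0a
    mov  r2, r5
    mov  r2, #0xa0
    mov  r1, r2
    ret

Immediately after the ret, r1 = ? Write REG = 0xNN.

prologue: push r0 -> mem[0x94]=0xe4, sp=0x94
prologue: push r2 -> mem[0x93]=0xc3, sp=0x93
body[0] sub  r2, r0, #37 -> r2=0xbf
body[1] sub  r2, r3, #17 -> r2=0xcd
body[2] mov  r0, #0xd2 -> r0=0xd2
body[3] mov  r0, #0xfd -> r0=0xfd
body[4] mov  r3, #0x0a -> r3=0x0a
body[5] mov  r2, r5 -> r2=0x4d
body[6] mov  r2, #0xa0 -> r2=0xa0
body[7] mov  r1, r2 -> r1=0xa0
epilogue: pop r2=0xc3, sp=0x94
epilogue: pop r0=0xe4, sp=0x95
r1 is caller-saved -> body value

REG = 0xa0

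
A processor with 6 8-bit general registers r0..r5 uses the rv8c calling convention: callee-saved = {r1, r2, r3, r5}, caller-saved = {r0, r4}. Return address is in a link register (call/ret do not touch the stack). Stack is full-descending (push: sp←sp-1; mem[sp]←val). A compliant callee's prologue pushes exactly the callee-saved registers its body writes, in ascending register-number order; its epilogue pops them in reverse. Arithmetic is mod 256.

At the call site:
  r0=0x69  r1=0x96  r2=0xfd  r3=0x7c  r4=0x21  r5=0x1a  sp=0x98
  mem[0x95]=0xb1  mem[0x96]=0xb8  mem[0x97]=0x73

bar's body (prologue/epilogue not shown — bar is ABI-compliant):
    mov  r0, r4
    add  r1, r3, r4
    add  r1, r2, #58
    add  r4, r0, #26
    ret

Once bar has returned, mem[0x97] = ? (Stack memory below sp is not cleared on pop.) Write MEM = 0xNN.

MEM = 0x96

prologue: push r1 → mem[0x97]=0x96, sp=0x97
body[0] mov  r0, r4 → r0=0x21
body[1] add  r1, r3, r4 → r1=0x9d
body[2] add  r1, r2, #58 → r1=0x37
body[3] add  r4, r0, #26 → r4=0x3b
epilogue: pop r1=0x96, sp=0x98
prologue pushed ['r1'] at ['0x97']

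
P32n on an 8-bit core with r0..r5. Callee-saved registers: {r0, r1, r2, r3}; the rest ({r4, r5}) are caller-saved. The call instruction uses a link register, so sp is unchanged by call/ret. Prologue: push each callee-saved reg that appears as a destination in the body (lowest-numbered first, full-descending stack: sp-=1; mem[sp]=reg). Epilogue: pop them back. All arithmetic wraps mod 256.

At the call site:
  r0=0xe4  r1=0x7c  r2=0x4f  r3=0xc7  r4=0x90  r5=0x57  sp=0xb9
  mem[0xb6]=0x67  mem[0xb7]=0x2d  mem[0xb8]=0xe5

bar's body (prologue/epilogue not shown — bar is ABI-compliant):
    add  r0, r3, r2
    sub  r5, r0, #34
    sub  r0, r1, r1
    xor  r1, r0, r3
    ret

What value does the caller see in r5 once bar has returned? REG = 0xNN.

REG = 0xf4

prologue: push r0 → mem[0xb8]=0xe4, sp=0xb8
prologue: push r1 → mem[0xb7]=0x7c, sp=0xb7
body[0] add  r0, r3, r2 → r0=0x16
body[1] sub  r5, r0, #34 → r5=0xf4
body[2] sub  r0, r1, r1 → r0=0x00
body[3] xor  r1, r0, r3 → r1=0xc7
epilogue: pop r1=0x7c, sp=0xb8
epilogue: pop r0=0xe4, sp=0xb9
r5 is caller-saved → body value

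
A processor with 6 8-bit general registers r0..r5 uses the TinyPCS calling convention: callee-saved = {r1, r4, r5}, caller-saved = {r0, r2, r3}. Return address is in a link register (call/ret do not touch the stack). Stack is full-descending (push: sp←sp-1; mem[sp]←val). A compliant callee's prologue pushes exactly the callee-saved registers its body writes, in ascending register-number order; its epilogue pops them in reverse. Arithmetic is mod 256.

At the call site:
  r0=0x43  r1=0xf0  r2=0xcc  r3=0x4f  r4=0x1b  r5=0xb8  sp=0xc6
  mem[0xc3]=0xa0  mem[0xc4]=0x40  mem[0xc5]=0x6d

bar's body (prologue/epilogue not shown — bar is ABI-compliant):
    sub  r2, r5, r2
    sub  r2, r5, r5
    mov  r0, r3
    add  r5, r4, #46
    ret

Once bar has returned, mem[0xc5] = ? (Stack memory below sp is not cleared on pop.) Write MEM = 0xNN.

MEM = 0xb8

prologue: push r5 -> mem[0xc5]=0xb8, sp=0xc5
body[0] sub  r2, r5, r2 -> r2=0xec
body[1] sub  r2, r5, r5 -> r2=0x00
body[2] mov  r0, r3 -> r0=0x4f
body[3] add  r5, r4, #46 -> r5=0x49
epilogue: pop r5=0xb8, sp=0xc6
prologue pushed ['r5'] at ['0xc5']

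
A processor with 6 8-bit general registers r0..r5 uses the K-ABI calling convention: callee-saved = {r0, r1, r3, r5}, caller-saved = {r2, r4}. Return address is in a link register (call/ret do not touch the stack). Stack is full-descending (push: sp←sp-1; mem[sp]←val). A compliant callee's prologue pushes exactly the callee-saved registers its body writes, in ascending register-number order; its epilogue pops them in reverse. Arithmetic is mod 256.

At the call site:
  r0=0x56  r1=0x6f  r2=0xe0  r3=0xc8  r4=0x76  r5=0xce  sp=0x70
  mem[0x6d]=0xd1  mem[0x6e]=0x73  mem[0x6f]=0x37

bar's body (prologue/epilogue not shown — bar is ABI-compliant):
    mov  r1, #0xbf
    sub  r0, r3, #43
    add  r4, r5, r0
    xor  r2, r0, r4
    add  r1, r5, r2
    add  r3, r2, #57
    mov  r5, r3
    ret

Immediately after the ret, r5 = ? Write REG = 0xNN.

prologue: push r0 → mem[0x6f]=0x56, sp=0x6f
prologue: push r1 → mem[0x6e]=0x6f, sp=0x6e
prologue: push r3 → mem[0x6d]=0xc8, sp=0x6d
prologue: push r5 → mem[0x6c]=0xce, sp=0x6c
body[0] mov  r1, #0xbf → r1=0xbf
body[1] sub  r0, r3, #43 → r0=0x9d
body[2] add  r4, r5, r0 → r4=0x6b
body[3] xor  r2, r0, r4 → r2=0xf6
body[4] add  r1, r5, r2 → r1=0xc4
body[5] add  r3, r2, #57 → r3=0x2f
body[6] mov  r5, r3 → r5=0x2f
epilogue: pop r5=0xce, sp=0x6d
epilogue: pop r3=0xc8, sp=0x6e
epilogue: pop r1=0x6f, sp=0x6f
epilogue: pop r0=0x56, sp=0x70
r5 is callee-saved → restored

REG = 0xce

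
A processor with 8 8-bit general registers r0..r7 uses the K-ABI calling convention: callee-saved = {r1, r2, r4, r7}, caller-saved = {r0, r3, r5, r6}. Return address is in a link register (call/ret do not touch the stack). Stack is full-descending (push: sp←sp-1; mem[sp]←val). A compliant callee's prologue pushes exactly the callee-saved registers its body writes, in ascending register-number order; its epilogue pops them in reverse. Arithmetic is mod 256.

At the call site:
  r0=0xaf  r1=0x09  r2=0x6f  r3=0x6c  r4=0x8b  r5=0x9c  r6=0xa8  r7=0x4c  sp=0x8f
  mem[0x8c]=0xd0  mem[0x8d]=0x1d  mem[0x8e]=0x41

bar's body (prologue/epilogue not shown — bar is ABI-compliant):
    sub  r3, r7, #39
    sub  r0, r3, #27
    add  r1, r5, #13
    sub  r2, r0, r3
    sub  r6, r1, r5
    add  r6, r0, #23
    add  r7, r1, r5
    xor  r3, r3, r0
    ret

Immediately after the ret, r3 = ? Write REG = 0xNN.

REG = 0x2f

prologue: push r1 -> mem[0x8e]=0x09, sp=0x8e
prologue: push r2 -> mem[0x8d]=0x6f, sp=0x8d
prologue: push r7 -> mem[0x8c]=0x4c, sp=0x8c
body[0] sub  r3, r7, #39 -> r3=0x25
body[1] sub  r0, r3, #27 -> r0=0x0a
body[2] add  r1, r5, #13 -> r1=0xa9
body[3] sub  r2, r0, r3 -> r2=0xe5
body[4] sub  r6, r1, r5 -> r6=0x0d
body[5] add  r6, r0, #23 -> r6=0x21
body[6] add  r7, r1, r5 -> r7=0x45
body[7] xor  r3, r3, r0 -> r3=0x2f
epilogue: pop r7=0x4c, sp=0x8d
epilogue: pop r2=0x6f, sp=0x8e
epilogue: pop r1=0x09, sp=0x8f
r3 is caller-saved -> body value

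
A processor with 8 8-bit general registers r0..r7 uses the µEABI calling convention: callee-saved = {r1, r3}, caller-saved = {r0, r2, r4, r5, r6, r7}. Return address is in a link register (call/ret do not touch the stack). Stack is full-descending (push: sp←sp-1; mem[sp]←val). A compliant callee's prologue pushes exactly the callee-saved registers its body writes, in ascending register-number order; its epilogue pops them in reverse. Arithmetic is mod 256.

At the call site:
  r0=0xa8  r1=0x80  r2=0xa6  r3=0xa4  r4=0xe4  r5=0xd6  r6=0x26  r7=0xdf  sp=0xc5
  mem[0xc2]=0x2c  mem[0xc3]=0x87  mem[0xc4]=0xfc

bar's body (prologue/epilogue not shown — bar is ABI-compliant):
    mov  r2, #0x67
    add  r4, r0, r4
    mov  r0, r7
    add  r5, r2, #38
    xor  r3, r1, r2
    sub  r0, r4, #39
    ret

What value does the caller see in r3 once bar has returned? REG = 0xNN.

prologue: push r3 -> mem[0xc4]=0xa4, sp=0xc4
body[0] mov  r2, #0x67 -> r2=0x67
body[1] add  r4, r0, r4 -> r4=0x8c
body[2] mov  r0, r7 -> r0=0xdf
body[3] add  r5, r2, #38 -> r5=0x8d
body[4] xor  r3, r1, r2 -> r3=0xe7
body[5] sub  r0, r4, #39 -> r0=0x65
epilogue: pop r3=0xa4, sp=0xc5
r3 is callee-saved -> restored

REG = 0xa4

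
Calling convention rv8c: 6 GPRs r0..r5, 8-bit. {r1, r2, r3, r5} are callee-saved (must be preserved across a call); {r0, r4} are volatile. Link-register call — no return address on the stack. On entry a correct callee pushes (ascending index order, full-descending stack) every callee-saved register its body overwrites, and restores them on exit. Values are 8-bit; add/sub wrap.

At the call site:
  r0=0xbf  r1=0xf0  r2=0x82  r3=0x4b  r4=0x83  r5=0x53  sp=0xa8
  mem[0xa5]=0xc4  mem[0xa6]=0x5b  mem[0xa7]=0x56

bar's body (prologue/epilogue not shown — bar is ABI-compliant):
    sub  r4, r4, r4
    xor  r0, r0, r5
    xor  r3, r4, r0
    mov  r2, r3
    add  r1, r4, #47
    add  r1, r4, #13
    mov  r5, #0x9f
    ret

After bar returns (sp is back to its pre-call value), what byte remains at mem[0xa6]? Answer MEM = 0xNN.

prologue: push r1 -> mem[0xa7]=0xf0, sp=0xa7
prologue: push r2 -> mem[0xa6]=0x82, sp=0xa6
prologue: push r3 -> mem[0xa5]=0x4b, sp=0xa5
prologue: push r5 -> mem[0xa4]=0x53, sp=0xa4
body[0] sub  r4, r4, r4 -> r4=0x00
body[1] xor  r0, r0, r5 -> r0=0xec
body[2] xor  r3, r4, r0 -> r3=0xec
body[3] mov  r2, r3 -> r2=0xec
body[4] add  r1, r4, #47 -> r1=0x2f
body[5] add  r1, r4, #13 -> r1=0x0d
body[6] mov  r5, #0x9f -> r5=0x9f
epilogue: pop r5=0x53, sp=0xa5
epilogue: pop r3=0x4b, sp=0xa6
epilogue: pop r2=0x82, sp=0xa7
epilogue: pop r1=0xf0, sp=0xa8
prologue pushed ['r1', 'r2', 'r3', 'r5'] at ['0xa7', '0xa6', '0xa5', '0xa4']

MEM = 0x82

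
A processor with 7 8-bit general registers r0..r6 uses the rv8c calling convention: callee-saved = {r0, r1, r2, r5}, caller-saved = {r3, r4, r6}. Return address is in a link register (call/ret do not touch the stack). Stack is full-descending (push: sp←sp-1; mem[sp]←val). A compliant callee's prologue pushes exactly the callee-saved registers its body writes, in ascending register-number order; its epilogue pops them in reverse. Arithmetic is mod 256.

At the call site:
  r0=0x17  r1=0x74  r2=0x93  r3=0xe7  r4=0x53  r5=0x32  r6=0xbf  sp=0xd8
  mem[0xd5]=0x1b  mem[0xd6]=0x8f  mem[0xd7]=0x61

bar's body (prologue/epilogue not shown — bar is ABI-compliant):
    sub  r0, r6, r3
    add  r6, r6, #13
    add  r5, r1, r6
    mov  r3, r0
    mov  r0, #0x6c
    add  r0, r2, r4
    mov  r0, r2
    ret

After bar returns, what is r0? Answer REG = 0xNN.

REG = 0x17

prologue: push r0 → mem[0xd7]=0x17, sp=0xd7
prologue: push r5 → mem[0xd6]=0x32, sp=0xd6
body[0] sub  r0, r6, r3 → r0=0xd8
body[1] add  r6, r6, #13 → r6=0xcc
body[2] add  r5, r1, r6 → r5=0x40
body[3] mov  r3, r0 → r3=0xd8
body[4] mov  r0, #0x6c → r0=0x6c
body[5] add  r0, r2, r4 → r0=0xe6
body[6] mov  r0, r2 → r0=0x93
epilogue: pop r5=0x32, sp=0xd7
epilogue: pop r0=0x17, sp=0xd8
r0 is callee-saved → restored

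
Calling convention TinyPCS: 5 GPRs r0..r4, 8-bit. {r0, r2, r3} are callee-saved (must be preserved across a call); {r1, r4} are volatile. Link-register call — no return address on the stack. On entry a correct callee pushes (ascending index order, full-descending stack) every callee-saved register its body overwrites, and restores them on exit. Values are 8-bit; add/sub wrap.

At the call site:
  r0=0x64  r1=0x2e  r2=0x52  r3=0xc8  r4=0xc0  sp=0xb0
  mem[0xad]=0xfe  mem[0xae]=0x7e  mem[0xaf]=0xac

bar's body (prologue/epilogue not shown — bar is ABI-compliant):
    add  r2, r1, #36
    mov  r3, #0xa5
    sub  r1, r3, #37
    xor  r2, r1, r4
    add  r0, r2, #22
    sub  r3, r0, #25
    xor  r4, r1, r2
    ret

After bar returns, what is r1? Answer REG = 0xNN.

prologue: push r0 → mem[0xaf]=0x64, sp=0xaf
prologue: push r2 → mem[0xae]=0x52, sp=0xae
prologue: push r3 → mem[0xad]=0xc8, sp=0xad
body[0] add  r2, r1, #36 → r2=0x52
body[1] mov  r3, #0xa5 → r3=0xa5
body[2] sub  r1, r3, #37 → r1=0x80
body[3] xor  r2, r1, r4 → r2=0x40
body[4] add  r0, r2, #22 → r0=0x56
body[5] sub  r3, r0, #25 → r3=0x3d
body[6] xor  r4, r1, r2 → r4=0xc0
epilogue: pop r3=0xc8, sp=0xae
epilogue: pop r2=0x52, sp=0xaf
epilogue: pop r0=0x64, sp=0xb0
r1 is caller-saved → body value

REG = 0x80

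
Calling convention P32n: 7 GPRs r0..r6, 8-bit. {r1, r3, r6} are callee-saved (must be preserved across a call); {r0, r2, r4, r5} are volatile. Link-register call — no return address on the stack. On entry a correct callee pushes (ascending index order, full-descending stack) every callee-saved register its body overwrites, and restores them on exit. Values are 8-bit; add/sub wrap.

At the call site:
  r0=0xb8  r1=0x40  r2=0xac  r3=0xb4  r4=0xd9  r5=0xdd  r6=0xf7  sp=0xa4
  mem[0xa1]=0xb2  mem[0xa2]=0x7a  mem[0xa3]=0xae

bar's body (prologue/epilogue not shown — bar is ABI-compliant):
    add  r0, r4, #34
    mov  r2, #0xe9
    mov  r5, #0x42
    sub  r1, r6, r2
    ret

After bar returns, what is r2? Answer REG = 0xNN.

REG = 0xe9

prologue: push r1 → mem[0xa3]=0x40, sp=0xa3
body[0] add  r0, r4, #34 → r0=0xfb
body[1] mov  r2, #0xe9 → r2=0xe9
body[2] mov  r5, #0x42 → r5=0x42
body[3] sub  r1, r6, r2 → r1=0x0e
epilogue: pop r1=0x40, sp=0xa4
r2 is caller-saved → body value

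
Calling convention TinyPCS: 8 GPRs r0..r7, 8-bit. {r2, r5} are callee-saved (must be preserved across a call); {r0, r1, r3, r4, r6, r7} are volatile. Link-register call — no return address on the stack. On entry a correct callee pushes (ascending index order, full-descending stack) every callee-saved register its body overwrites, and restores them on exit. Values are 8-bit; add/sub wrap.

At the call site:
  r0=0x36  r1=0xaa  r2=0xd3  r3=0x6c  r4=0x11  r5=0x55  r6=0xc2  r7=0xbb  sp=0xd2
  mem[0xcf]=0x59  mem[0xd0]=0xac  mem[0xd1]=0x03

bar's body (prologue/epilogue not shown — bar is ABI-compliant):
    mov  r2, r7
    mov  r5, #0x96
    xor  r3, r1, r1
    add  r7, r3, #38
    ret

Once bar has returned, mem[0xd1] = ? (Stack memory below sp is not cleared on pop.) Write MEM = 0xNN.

MEM = 0xd3

prologue: push r2 → mem[0xd1]=0xd3, sp=0xd1
prologue: push r5 → mem[0xd0]=0x55, sp=0xd0
body[0] mov  r2, r7 → r2=0xbb
body[1] mov  r5, #0x96 → r5=0x96
body[2] xor  r3, r1, r1 → r3=0x00
body[3] add  r7, r3, #38 → r7=0x26
epilogue: pop r5=0x55, sp=0xd1
epilogue: pop r2=0xd3, sp=0xd2
prologue pushed ['r2', 'r5'] at ['0xd1', '0xd0']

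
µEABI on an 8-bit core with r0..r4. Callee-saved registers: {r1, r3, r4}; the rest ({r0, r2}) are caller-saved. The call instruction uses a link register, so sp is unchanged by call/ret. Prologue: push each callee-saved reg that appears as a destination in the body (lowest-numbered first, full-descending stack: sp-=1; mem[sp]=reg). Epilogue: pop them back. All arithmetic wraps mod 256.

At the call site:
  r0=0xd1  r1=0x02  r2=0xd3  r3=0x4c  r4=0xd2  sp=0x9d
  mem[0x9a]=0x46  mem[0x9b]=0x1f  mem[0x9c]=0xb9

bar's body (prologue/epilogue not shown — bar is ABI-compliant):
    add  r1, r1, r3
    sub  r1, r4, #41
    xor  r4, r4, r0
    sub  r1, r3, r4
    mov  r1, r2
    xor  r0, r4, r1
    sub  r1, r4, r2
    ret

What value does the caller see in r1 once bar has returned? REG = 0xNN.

REG = 0x02

prologue: push r1 -> mem[0x9c]=0x02, sp=0x9c
prologue: push r4 -> mem[0x9b]=0xd2, sp=0x9b
body[0] add  r1, r1, r3 -> r1=0x4e
body[1] sub  r1, r4, #41 -> r1=0xa9
body[2] xor  r4, r4, r0 -> r4=0x03
body[3] sub  r1, r3, r4 -> r1=0x49
body[4] mov  r1, r2 -> r1=0xd3
body[5] xor  r0, r4, r1 -> r0=0xd0
body[6] sub  r1, r4, r2 -> r1=0x30
epilogue: pop r4=0xd2, sp=0x9c
epilogue: pop r1=0x02, sp=0x9d
r1 is callee-saved -> restored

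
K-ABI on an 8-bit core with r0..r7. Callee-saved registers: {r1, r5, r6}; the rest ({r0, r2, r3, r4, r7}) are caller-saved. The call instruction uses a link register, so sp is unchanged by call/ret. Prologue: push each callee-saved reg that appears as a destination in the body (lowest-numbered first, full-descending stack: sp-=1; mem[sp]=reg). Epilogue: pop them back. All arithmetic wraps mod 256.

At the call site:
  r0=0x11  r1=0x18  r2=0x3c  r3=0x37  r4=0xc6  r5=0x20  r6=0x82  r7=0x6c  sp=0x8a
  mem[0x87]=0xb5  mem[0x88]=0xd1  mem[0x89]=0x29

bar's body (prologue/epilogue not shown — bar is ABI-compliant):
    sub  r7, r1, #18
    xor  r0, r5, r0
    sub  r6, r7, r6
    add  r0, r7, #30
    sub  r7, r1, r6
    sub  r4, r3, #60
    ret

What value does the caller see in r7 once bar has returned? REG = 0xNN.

REG = 0x94

prologue: push r6 -> mem[0x89]=0x82, sp=0x89
body[0] sub  r7, r1, #18 -> r7=0x06
body[1] xor  r0, r5, r0 -> r0=0x31
body[2] sub  r6, r7, r6 -> r6=0x84
body[3] add  r0, r7, #30 -> r0=0x24
body[4] sub  r7, r1, r6 -> r7=0x94
body[5] sub  r4, r3, #60 -> r4=0xfb
epilogue: pop r6=0x82, sp=0x8a
r7 is caller-saved -> body value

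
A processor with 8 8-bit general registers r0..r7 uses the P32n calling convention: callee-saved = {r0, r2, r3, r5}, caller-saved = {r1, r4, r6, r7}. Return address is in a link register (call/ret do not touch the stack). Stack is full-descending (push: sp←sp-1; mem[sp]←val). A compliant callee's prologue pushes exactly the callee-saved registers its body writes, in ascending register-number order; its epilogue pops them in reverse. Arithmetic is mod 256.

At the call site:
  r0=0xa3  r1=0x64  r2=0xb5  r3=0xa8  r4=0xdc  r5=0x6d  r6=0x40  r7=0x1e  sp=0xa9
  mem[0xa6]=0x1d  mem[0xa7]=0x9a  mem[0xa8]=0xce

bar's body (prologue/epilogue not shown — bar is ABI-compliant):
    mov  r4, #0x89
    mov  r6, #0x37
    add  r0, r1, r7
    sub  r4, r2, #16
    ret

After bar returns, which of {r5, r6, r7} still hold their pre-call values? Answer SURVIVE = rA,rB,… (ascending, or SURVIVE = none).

prologue: push r0 → mem[0xa8]=0xa3, sp=0xa8
body[0] mov  r4, #0x89 → r4=0x89
body[1] mov  r6, #0x37 → r6=0x37
body[2] add  r0, r1, r7 → r0=0x82
body[3] sub  r4, r2, #16 → r4=0xa5
epilogue: pop r0=0xa3, sp=0xa9
r5: callee-saved, written=False
r6: caller-saved, written=True
r7: caller-saved, written=False

SURVIVE = r5,r7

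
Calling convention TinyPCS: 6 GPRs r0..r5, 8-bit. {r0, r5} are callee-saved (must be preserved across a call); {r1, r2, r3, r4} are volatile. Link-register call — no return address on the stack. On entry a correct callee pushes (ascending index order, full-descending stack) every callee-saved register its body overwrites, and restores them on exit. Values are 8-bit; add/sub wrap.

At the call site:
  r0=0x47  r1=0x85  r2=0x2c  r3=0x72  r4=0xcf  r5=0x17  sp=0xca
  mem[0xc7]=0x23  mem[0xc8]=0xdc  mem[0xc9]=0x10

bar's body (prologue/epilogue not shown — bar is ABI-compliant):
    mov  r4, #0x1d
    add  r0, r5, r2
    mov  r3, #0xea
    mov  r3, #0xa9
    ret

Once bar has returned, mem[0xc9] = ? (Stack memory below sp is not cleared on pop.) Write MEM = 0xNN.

prologue: push r0 -> mem[0xc9]=0x47, sp=0xc9
body[0] mov  r4, #0x1d -> r4=0x1d
body[1] add  r0, r5, r2 -> r0=0x43
body[2] mov  r3, #0xea -> r3=0xea
body[3] mov  r3, #0xa9 -> r3=0xa9
epilogue: pop r0=0x47, sp=0xca
prologue pushed ['r0'] at ['0xc9']

MEM = 0x47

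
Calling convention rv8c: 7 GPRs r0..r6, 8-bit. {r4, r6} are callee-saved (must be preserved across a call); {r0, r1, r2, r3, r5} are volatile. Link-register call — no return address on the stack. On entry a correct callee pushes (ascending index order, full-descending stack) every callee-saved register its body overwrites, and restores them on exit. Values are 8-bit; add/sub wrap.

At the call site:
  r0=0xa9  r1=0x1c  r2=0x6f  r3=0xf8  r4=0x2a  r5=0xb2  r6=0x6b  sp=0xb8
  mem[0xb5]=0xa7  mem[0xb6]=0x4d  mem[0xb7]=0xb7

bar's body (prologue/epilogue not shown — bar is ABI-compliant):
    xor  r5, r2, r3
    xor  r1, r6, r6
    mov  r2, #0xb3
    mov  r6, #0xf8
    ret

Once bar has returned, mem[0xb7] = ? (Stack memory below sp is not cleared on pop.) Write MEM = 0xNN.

MEM = 0x6b

prologue: push r6 -> mem[0xb7]=0x6b, sp=0xb7
body[0] xor  r5, r2, r3 -> r5=0x97
body[1] xor  r1, r6, r6 -> r1=0x00
body[2] mov  r2, #0xb3 -> r2=0xb3
body[3] mov  r6, #0xf8 -> r6=0xf8
epilogue: pop r6=0x6b, sp=0xb8
prologue pushed ['r6'] at ['0xb7']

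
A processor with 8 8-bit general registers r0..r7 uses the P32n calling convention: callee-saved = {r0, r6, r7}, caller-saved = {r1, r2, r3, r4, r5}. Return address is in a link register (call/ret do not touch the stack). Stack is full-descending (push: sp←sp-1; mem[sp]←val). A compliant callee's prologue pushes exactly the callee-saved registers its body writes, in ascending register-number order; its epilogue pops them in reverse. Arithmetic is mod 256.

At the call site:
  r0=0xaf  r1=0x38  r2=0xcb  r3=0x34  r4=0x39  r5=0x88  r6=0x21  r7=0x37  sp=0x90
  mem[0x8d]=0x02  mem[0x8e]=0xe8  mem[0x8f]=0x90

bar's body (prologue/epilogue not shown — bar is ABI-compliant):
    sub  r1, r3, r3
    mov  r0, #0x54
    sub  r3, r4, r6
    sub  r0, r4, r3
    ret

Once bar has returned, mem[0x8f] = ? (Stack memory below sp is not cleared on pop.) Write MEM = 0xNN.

MEM = 0xaf

prologue: push r0 -> mem[0x8f]=0xaf, sp=0x8f
body[0] sub  r1, r3, r3 -> r1=0x00
body[1] mov  r0, #0x54 -> r0=0x54
body[2] sub  r3, r4, r6 -> r3=0x18
body[3] sub  r0, r4, r3 -> r0=0x21
epilogue: pop r0=0xaf, sp=0x90
prologue pushed ['r0'] at ['0x8f']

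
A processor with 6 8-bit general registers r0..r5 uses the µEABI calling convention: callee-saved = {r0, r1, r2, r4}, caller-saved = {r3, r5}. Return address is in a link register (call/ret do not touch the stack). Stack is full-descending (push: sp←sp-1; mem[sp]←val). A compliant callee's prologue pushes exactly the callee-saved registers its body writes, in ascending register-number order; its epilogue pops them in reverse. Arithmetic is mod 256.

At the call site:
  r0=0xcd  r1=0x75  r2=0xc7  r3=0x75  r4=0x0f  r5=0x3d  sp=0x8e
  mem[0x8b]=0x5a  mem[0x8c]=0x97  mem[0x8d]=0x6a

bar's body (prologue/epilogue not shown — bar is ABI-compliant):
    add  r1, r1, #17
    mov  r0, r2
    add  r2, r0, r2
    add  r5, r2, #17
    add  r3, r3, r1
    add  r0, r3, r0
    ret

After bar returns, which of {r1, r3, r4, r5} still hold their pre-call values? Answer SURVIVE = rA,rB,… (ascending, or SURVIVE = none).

SURVIVE = r1,r4

prologue: push r0 → mem[0x8d]=0xcd, sp=0x8d
prologue: push r1 → mem[0x8c]=0x75, sp=0x8c
prologue: push r2 → mem[0x8b]=0xc7, sp=0x8b
body[0] add  r1, r1, #17 → r1=0x86
body[1] mov  r0, r2 → r0=0xc7
body[2] add  r2, r0, r2 → r2=0x8e
body[3] add  r5, r2, #17 → r5=0x9f
body[4] add  r3, r3, r1 → r3=0xfb
body[5] add  r0, r3, r0 → r0=0xc2
epilogue: pop r2=0xc7, sp=0x8c
epilogue: pop r1=0x75, sp=0x8d
epilogue: pop r0=0xcd, sp=0x8e
r1: callee-saved, written=True
r3: caller-saved, written=True
r4: callee-saved, written=False
r5: caller-saved, written=True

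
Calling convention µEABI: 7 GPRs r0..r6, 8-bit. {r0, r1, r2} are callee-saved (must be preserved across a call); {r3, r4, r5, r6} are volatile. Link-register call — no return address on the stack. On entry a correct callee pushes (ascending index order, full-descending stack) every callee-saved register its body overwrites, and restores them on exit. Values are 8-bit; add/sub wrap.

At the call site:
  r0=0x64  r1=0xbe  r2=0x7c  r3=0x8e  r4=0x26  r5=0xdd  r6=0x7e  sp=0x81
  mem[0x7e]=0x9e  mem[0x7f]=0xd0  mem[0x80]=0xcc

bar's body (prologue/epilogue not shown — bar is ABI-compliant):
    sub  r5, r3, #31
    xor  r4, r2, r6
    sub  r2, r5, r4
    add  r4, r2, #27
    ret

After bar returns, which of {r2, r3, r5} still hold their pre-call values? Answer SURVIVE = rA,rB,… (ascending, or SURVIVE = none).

SURVIVE = r2,r3

prologue: push r2 → mem[0x80]=0x7c, sp=0x80
body[0] sub  r5, r3, #31 → r5=0x6f
body[1] xor  r4, r2, r6 → r4=0x02
body[2] sub  r2, r5, r4 → r2=0x6d
body[3] add  r4, r2, #27 → r4=0x88
epilogue: pop r2=0x7c, sp=0x81
r2: callee-saved, written=True
r3: caller-saved, written=False
r5: caller-saved, written=True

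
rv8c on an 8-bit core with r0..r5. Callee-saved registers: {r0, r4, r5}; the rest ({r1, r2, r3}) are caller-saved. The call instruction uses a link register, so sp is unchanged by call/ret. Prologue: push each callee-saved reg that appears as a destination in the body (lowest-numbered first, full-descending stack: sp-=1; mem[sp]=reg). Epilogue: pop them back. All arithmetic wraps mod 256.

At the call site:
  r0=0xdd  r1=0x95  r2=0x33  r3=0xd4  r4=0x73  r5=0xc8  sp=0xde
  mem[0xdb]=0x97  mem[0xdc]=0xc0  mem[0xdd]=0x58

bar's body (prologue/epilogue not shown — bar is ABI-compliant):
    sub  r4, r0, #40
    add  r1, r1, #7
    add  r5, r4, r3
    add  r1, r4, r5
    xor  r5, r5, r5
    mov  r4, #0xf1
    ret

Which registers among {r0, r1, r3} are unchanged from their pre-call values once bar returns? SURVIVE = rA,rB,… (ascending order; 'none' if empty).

SURVIVE = r0,r3

prologue: push r4 → mem[0xdd]=0x73, sp=0xdd
prologue: push r5 → mem[0xdc]=0xc8, sp=0xdc
body[0] sub  r4, r0, #40 → r4=0xb5
body[1] add  r1, r1, #7 → r1=0x9c
body[2] add  r5, r4, r3 → r5=0x89
body[3] add  r1, r4, r5 → r1=0x3e
body[4] xor  r5, r5, r5 → r5=0x00
body[5] mov  r4, #0xf1 → r4=0xf1
epilogue: pop r5=0xc8, sp=0xdd
epilogue: pop r4=0x73, sp=0xde
r0: callee-saved, written=False
r1: caller-saved, written=True
r3: caller-saved, written=False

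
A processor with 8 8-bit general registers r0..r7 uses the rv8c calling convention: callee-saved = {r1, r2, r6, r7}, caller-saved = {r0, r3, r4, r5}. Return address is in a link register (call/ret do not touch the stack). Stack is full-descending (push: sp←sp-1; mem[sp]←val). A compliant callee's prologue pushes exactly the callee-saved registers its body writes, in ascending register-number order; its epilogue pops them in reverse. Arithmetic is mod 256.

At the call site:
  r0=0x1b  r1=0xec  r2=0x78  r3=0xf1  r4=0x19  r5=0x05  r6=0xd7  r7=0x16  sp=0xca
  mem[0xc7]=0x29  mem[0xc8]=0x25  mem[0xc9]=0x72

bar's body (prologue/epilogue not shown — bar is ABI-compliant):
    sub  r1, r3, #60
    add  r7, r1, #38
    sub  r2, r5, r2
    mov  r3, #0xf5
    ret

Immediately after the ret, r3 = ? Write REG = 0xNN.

REG = 0xf5

prologue: push r1 → mem[0xc9]=0xec, sp=0xc9
prologue: push r2 → mem[0xc8]=0x78, sp=0xc8
prologue: push r7 → mem[0xc7]=0x16, sp=0xc7
body[0] sub  r1, r3, #60 → r1=0xb5
body[1] add  r7, r1, #38 → r7=0xdb
body[2] sub  r2, r5, r2 → r2=0x8d
body[3] mov  r3, #0xf5 → r3=0xf5
epilogue: pop r7=0x16, sp=0xc8
epilogue: pop r2=0x78, sp=0xc9
epilogue: pop r1=0xec, sp=0xca
r3 is caller-saved → body value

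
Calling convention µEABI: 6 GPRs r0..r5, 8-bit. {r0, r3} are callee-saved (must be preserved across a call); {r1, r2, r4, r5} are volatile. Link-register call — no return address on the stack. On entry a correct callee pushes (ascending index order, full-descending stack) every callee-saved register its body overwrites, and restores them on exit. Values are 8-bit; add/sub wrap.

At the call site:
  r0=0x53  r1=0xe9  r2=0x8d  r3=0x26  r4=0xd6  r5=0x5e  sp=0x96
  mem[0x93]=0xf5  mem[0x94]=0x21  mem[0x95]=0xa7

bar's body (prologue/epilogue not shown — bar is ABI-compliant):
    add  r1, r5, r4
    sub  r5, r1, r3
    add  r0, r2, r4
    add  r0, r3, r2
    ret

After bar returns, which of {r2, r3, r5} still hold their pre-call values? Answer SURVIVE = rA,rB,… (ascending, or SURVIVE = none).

SURVIVE = r2,r3

prologue: push r0 → mem[0x95]=0x53, sp=0x95
body[0] add  r1, r5, r4 → r1=0x34
body[1] sub  r5, r1, r3 → r5=0x0e
body[2] add  r0, r2, r4 → r0=0x63
body[3] add  r0, r3, r2 → r0=0xb3
epilogue: pop r0=0x53, sp=0x96
r2: caller-saved, written=False
r3: callee-saved, written=False
r5: caller-saved, written=True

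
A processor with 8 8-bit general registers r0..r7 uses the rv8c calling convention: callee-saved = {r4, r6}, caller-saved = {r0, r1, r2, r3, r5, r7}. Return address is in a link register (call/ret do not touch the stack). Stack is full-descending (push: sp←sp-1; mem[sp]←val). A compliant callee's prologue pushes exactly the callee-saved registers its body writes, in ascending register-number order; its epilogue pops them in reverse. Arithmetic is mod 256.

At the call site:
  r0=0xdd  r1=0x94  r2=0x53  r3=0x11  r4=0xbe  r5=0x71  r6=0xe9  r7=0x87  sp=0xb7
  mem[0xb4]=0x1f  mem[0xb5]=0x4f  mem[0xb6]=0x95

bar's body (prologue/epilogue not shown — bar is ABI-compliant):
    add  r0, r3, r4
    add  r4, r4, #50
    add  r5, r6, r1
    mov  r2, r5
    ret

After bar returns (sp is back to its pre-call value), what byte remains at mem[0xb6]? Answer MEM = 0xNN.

MEM = 0xbe

prologue: push r4 -> mem[0xb6]=0xbe, sp=0xb6
body[0] add  r0, r3, r4 -> r0=0xcf
body[1] add  r4, r4, #50 -> r4=0xf0
body[2] add  r5, r6, r1 -> r5=0x7d
body[3] mov  r2, r5 -> r2=0x7d
epilogue: pop r4=0xbe, sp=0xb7
prologue pushed ['r4'] at ['0xb6']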